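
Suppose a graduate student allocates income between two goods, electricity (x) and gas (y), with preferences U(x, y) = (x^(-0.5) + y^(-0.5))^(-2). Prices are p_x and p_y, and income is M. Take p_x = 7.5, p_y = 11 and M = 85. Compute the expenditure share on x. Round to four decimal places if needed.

MRS = MU_x/MU_y = (y/x)^(1.5). Set equal to p_x/p_y.
Hence y/x = (p_x/p_y)^(1/(1.5)), i.e. raised to the 2/3 power.
Substitute y = (y/x)·x into the budget: x* = M/(p_x + p_y·(y/x)).
Numerically y/x = 0.774662, so x* = 85/(7.5 + 11·0.774662) = 5.3054 and y* = 0.774662·5.3054 = 4.1099.
Expenditure on x: 7.5·5.3054 = 39.7908; share = 0.4681.

share on x = 0.4681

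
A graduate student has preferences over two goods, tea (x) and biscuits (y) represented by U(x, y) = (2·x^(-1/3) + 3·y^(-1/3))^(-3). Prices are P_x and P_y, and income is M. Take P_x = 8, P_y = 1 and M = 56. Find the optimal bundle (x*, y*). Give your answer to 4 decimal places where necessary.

x* = 3.8761, y* = 24.991

Substitute y = (y/x)·x into the budget: x* = M/(P_x + P_y·(y/x)).
Numerically y/x = 6.44742, so x* = 56/(8 + 1·6.44742) = 3.8761 and y* = 6.44742·3.8761 = 24.991.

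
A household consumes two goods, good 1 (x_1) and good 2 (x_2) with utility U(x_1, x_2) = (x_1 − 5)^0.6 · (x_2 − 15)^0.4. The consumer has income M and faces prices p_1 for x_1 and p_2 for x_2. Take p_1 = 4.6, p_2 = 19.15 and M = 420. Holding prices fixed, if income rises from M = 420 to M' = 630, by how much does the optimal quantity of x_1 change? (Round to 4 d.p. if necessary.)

Δx_1* = 27.3913

Let x_1' = x_1−5, x_2' = x_2−15. MRS = (3/2)·x_2'/x_1' = p_1/p_2.
After buying the subsistence bundle (5, 15), a share 0.6 of the remaining income goes to x_1: x_1* = 5 + 0.6·(M − 5p_1 − 15p_2)/p_1.
Discretionary income = 420 − 5·4.6 − 15·19.15 = 109.75; x_1* = 5 + 0.6·109.75/4.6 = 19.3152.
At M' = 630: x_1* = 46.7065. Change: 46.7065 − 19.3152 = 27.3913.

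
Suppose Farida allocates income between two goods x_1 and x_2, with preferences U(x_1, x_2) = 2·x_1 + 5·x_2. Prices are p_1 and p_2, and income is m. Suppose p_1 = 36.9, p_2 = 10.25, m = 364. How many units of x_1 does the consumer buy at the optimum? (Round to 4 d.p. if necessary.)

x_1* = 0

Linear utility — the consumer picks whichever good has higher MU/price: 2/36.9 = 0.0542 vs 5/10.25 = 0.4878.
x_2 gives more utility per dollar, so spend all income on x_2: x_2* = m/p_2, x_1* = 0.
Numerically: x_1* = 0, x_2* = 35.5122.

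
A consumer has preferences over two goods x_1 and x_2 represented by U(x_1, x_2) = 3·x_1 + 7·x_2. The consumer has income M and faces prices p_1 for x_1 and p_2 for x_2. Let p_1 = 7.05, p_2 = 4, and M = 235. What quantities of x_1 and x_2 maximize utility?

x_1* = 0, x_2* = 58.75

Linear utility — the consumer picks whichever good has higher MU/price: 3/7.05 = 0.4255 vs 7/4 = 1.75.
x_2 gives more utility per dollar, so spend all income on x_2: x_2* = M/p_2, x_1* = 0.
Numerically: x_1* = 0, x_2* = 58.75.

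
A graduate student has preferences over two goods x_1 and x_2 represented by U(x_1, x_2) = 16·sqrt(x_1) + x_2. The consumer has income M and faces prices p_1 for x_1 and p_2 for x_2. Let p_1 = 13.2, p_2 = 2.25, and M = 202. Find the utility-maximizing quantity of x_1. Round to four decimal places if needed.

MU_x_1 = 8/√x_1, MU_x_2 = 1. Tangency: 8/√x_1 = p_1/p_2.
Thus x_1* = (8·p_2/p_1)² — independent of M — with the rest of income spent on x_2.
Plugging in: x_1* = (8·2.25/13.2)² = 1.8595.

x_1* = 1.8595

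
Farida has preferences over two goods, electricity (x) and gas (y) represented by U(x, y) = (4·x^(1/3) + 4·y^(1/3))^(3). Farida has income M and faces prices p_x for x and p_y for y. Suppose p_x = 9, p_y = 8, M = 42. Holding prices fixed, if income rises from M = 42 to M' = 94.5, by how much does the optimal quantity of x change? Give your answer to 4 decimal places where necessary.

MU_x ∝ 4·x^(-2/3), MU_y ∝ 4·y^(-2/3), so MRS = (y/x)^(2/3) = p_x/p_y.
Hence y/x = (p_x/p_y)^(1/(2/3)), i.e. raised to the 1.5 power.
Substitute y = (y/x)·x into the budget: x* = M/(p_x + p_y·(y/x)).
Numerically y/x = 1.193243, so x* = 42/(9 + 8·1.193243) = 2.2646.
At M' = 94.5: x* = 5.0955. Change: 5.0955 − 2.2646 = 2.8308.

Δx* = 2.8308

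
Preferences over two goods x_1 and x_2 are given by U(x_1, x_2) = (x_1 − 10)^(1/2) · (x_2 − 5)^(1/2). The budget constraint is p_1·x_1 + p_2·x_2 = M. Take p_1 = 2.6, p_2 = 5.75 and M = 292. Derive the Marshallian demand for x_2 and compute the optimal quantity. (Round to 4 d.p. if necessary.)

x_2* = 25.6304

This is Cobb-Douglas in (x_1−10, x_2−5): tangency gives 0.5·p_2·(x_2−5) = 0.5·p_1·(x_1−10).
After buying the subsistence bundle (10, 5), a share 0.5 of the remaining income goes to x_1: x_1* = 10 + 0.5·(M − 10p_1 − 5p_2)/p_1.
Discretionary income = 292 − 10·2.6 − 5·5.75 = 237.25; x_2* = 5 + 0.5·237.25/5.75 = 25.6304.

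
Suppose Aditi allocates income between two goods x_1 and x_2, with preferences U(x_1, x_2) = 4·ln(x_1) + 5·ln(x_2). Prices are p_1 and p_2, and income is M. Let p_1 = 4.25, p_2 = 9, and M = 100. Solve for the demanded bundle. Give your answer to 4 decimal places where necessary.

x_1* = 10.4575, x_2* = 6.1728

Tangency: MRS = (4/5)·x_2/x_1 = p_1/p_2.
So 4·p_2·x_2 = 5·p_1·x_1; combined with the budget, a share 4/9 of income goes to x_1.
Demand: x_1*(p_1,p_2,M) = 4/9·M/p_1 and x_2* = 5/9·M/p_2.
At p_1=4.25, p_2=9, M=100: x_1* = 4/9·100/4.25 = 10.4575, x_2* = 6.1728.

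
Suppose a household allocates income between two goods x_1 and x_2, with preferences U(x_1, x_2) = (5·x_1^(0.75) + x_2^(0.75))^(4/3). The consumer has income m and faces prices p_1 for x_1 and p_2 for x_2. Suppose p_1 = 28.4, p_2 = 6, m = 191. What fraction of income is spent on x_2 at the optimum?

share on x_2 = 0.1451

From the CES first-order condition, 5·(x_2/x_1)^(0.25) = p_1/p_2.
Hence x_2/x_1 = ((1/5)·p_1/p_2)^(1/(0.25)), i.e. raised to the 4 power.
Substitute x_2 = (x_2/x_1)·x_1 into the budget: x_1* = m/(p_1 + p_2·(x_2/x_1)).
Numerically x_2/x_1 = 0.803135, so x_1* = 191/(28.4 + 6·0.803135) = 5.7498 and x_2* = 0.803135·5.7498 = 4.6178.
Expenditure on x_2: 6·4.6178 = 27.707; share = 0.1451.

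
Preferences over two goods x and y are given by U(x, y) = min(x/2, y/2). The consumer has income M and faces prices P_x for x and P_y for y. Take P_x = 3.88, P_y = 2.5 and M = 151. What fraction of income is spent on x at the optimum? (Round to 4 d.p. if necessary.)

share on x = 0.6082

Demand: x*(P_x,P_y,M) = 2·M/(2·P_x + 2·P_y), y* = 2·M/(2·P_x + 2·P_y).
Here 2·3.88 + 2·2.5 = 12.76, giving x* = 23.6677 and y* = 23.6677.
Expenditure on x: 3.88·23.6677 = 91.8307; share = 0.6082.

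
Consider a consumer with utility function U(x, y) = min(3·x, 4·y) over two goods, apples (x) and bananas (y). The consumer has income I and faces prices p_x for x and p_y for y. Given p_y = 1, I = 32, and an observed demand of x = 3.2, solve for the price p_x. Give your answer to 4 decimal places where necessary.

Leontief preferences: the optimum is at the kink where x/4 = y/3, i.e. y = (3/4)·x.
Budget: p_x·x + p_y·(3/4)·x = I, so (4·p_x + 3·p_y)·x = 4·I.
Demand: x*(p_x,p_y,I) = 4·I/(4·p_x + 3·p_y), y* = 3·I/(4·p_x + 3·p_y).
Set x* = 3.2 in the demand function and solve for p_x: p_x = 9.25.

p_x = 9.25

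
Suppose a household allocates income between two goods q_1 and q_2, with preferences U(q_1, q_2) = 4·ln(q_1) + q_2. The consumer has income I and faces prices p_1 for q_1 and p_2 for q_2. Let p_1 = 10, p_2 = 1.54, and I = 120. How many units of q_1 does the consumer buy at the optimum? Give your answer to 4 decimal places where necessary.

q_1* = 0.616

At the given prices: q_1* = 4·1.54/10 = 0.616.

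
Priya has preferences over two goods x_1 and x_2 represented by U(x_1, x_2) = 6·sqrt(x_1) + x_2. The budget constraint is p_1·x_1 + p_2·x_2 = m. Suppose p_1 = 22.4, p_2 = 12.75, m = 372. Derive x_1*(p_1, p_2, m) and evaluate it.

MU_x_1 = 3/√x_1, MU_x_2 = 1. Tangency: 3/√x_1 = p_1/p_2.
Thus x_1* = (3·p_2/p_1)² — independent of m — with the rest of income spent on x_2.
Plugging in: x_1* = (3·12.75/22.4)² = 2.9159.

x_1* = 2.9159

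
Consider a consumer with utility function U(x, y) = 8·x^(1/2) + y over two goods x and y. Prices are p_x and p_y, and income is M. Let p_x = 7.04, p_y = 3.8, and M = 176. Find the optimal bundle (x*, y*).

Utility is quasi-linear in y; the FOC for x is 4/√x = p_x/p_y.
Solve: √x = 4·p_y/p_x, so x*(p_x,p_y) = (4·p_y/p_x)², and y* = (M − p_x·x*)/p_y.
Plugging in: x* = (4·3.8/7.04)² = 4.6617, y* = 37.6794.

x* = 4.6617, y* = 37.6794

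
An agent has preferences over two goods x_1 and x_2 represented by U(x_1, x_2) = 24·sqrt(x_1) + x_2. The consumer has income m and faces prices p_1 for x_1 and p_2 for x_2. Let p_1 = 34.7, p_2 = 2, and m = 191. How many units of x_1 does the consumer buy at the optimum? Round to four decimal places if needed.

MU_x_1 = 12/√x_1, MU_x_2 = 1. Tangency: 12/√x_1 = p_1/p_2.
Thus x_1* = (12·p_2/p_1)² — independent of m — with the rest of income spent on x_2.
Plugging in: x_1* = (12·2/34.7)² = 0.4784.

x_1* = 0.4784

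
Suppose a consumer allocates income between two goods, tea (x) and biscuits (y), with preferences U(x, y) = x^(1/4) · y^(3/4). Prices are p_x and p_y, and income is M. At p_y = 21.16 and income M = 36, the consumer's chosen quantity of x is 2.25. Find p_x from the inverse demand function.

p_x = 4

Tangency: MRS = (1/3)·y/x = p_x/p_y.
Rearranging, p_y·y = 3·p_x·x. Substituting into the budget gives p_x·x·(1 + 3) = M.
Demand: x*(p_x,p_y,M) = 0.25·M/p_x and y* = 0.75·M/p_y.
Set x* = 2.25 in the demand function and solve for p_x: p_x = 4.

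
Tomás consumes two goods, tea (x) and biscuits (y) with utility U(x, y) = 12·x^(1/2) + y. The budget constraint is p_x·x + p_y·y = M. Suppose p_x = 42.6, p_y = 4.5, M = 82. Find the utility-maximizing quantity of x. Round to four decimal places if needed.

x* = 0.4017

MU_x = 6/√x, MU_y = 1. Tangency: 6/√x = p_x/p_y.
Solve: √x = 6·p_y/p_x, so x*(p_x,p_y) = (6·p_y/p_x)², and y* = (M − p_x·x*)/p_y.
Plugging in: x* = (6·4.5/42.6)² = 0.4017.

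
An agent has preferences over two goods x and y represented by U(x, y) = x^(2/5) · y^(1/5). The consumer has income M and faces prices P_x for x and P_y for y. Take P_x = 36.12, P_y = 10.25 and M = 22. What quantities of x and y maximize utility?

The MRS is 2·y/x. Set MRS = P_x/P_y.
So 0.4·P_y·y = 0.2·P_x·x; combined with the budget, a share 2/3 of income goes to x.
Demand: x*(P_x,P_y,M) = 2/3·M/P_x and y* = 1/3·M/P_y.
At P_x=36.12, P_y=10.25, M=22: x* = 2/3·22/36.12 = 0.4061, y* = 0.7154.

x* = 0.4061, y* = 0.7154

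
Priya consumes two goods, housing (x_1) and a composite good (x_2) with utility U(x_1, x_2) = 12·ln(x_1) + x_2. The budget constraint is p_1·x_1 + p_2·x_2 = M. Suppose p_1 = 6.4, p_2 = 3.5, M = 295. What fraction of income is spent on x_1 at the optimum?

share on x_1 = 0.1424

MU_x_1 = 12/x_1, MU_x_2 = 1. Tangency: 12/x_1 = p_1/p_2.
So x_1*(p_1,p_2) = 12·p_2/p_1, independent of income; and x_2* = (M − 12·p_2)/p_2.
At the given prices: x_1* = 12·3.5/6.4 = 6.5625, and x_2* = 72.2857.
Expenditure on x_1: 6.4·6.5625 = 42; share = 0.1424.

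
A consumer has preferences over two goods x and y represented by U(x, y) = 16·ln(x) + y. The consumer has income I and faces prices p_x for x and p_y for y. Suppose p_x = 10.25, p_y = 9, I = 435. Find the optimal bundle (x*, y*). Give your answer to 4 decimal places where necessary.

x* = 14.0488, y* = 32.3333

Set MRS = p_x/p_y: (16/x)/1 = p_x/p_y.
So x*(p_x,p_y) = 16·p_y/p_x, independent of income; and y* = (I − 16·p_y)/p_y.
At the given prices: x* = 16·9/10.25 = 14.0488, and y* = 32.3333.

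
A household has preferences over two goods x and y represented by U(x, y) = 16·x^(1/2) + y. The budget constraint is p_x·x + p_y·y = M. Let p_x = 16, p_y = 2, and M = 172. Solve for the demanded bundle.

MU_x = 8/√x, MU_y = 1. Tangency: 8/√x = p_x/p_y.
Thus x* = (8·p_y/p_x)² — independent of M — with the rest of income spent on y.
Plugging in: x* = (8·2/16)² = 1, y* = 78.

x* = 1, y* = 78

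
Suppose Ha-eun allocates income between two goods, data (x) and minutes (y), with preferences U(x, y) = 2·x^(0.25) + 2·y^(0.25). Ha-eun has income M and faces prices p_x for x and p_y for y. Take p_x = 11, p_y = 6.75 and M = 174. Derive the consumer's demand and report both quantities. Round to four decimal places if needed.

x* = 7.2668, y* = 13.9356

MRS = MU_x/MU_y = (y/x)^(0.75). Set equal to p_x/p_y.
Solve for the ratio: y/x = [p_x/p_y]^(4/3).
Substitute y = (y/x)·x into the budget: x* = M/(p_x + p_y·(y/x)).
Numerically y/x = 1.91772, so x* = 174/(11 + 6.75·1.91772) = 7.2668 and y* = 1.91772·7.2668 = 13.9356.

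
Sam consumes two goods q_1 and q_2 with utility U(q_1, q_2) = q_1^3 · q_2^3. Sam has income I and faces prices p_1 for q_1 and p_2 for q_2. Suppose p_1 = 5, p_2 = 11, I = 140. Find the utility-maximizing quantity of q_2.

q_2* = 6.3636

MU_q_1/MU_q_2 = (3·q_2)/(3·q_1); tangency sets this equal to p_1/p_2.
So 3·p_2·q_2 = 3·p_1·q_1; combined with the budget, a share 0.5 of income goes to q_1.
Demand: q_1*(p_1,p_2,I) = 0.5·I/p_1 and q_2* = 0.5·I/p_2.
At p_1=5, p_2=11, I=140: q_2* = 0.5·140/11 = 6.3636.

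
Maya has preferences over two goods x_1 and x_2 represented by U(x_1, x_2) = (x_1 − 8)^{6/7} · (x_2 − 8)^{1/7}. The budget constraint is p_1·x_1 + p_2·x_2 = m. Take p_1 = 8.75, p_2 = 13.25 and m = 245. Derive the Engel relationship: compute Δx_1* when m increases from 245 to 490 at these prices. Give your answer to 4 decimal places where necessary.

Δx_1* = 24

This is Cobb-Douglas in (x_1−8, x_2−8): tangency gives 6/7·p_2·(x_2−8) = 1/7·p_1·(x_1−8).
After buying the subsistence bundle (8, 8), a share 6/7 of the remaining income goes to x_1: x_1* = 8 + 6/7·(m − 8p_1 − 8p_2)/p_1.
Discretionary income = 245 − 8·8.75 − 8·13.25 = 69; x_1* = 8 + 6/7·69/8.75 = 14.7592.
At m' = 490: x_1* = 38.7592. Change: 38.7592 − 14.7592 = 24.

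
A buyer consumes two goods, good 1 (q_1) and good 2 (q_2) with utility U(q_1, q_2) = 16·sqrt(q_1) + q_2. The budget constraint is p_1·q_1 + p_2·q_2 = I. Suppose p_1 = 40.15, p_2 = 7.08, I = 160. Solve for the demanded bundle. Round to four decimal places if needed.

Plugging in: q_1* = (8·7.08/40.15)² = 1.9901, q_2* = 11.3132.

q_1* = 1.9901, q_2* = 11.3132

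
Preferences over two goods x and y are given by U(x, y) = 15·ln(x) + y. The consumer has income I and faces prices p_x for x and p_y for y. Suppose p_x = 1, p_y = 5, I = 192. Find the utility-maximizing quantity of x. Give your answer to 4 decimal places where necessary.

x* = 75

Set MRS = p_x/p_y: (15/x)/1 = p_x/p_y.
So x*(p_x,p_y) = 15·p_y/p_x, independent of income; and y* = (I − 15·p_y)/p_y.
At the given prices: x* = 15·5/1 = 75.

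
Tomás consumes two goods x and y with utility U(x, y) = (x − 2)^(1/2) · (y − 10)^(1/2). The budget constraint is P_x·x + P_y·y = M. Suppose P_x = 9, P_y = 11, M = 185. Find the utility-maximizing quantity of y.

After buying the subsistence bundle (2, 10), a share 0.5 of the remaining income goes to x: x* = 2 + 0.5·(M − 2P_x − 10P_y)/P_x.
Discretionary income = 185 − 2·9 − 10·11 = 57; y* = 10 + 0.5·57/11 = 12.5909.

y* = 12.5909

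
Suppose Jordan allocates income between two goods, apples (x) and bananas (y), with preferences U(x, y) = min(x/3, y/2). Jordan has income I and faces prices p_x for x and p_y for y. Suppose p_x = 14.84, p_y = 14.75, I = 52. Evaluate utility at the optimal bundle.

V = 0.7025

Demand: x*(p_x,p_y,I) = 3·I/(3·p_x + 2·p_y), y* = 2·I/(3·p_x + 2·p_y).
Here 3·14.84 + 2·14.75 = 74.02, giving x* = 2.1075 and y* = 1.405.
Utility at the optimum: U(2.1075, 1.405) = 0.7025.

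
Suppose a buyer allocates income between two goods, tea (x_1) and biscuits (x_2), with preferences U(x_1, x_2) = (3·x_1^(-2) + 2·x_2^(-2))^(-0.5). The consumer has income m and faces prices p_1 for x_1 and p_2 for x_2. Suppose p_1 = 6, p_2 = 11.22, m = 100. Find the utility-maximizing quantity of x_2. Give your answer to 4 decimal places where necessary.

x_2* = 5.0808

MU_x_1 ∝ 3·x_1^(-3), MU_x_2 ∝ 2·x_2^(-3), so MRS = (3/2)·(x_2/x_1)^(3) = p_1/p_2.
Hence x_2/x_1 = ((2/3)·p_1/p_2)^(1/(3)), i.e. raised to the 1/3 power.
Substitute x_2 = (x_2/x_1)·x_1 into the budget: x_1* = m/(p_1 + p_2·(x_2/x_1)).
Numerically x_2/x_1 = 0.70907, so x_1* = 100/(6 + 11.22·0.70907) = 7.1655 and x_2* = 0.70907·7.1655 = 5.0808.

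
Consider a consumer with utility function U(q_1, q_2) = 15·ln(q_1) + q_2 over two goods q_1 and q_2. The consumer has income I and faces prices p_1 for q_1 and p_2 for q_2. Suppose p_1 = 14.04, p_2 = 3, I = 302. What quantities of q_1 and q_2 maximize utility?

q_1* = 3.2051, q_2* = 85.6667

MU_q_1 = 15/q_1, MU_q_2 = 1. Tangency: 15/q_1 = p_1/p_2.
So q_1*(p_1,p_2) = 15·p_2/p_1, independent of income; and q_2* = (I − 15·p_2)/p_2.
At the given prices: q_1* = 15·3/14.04 = 3.2051, and q_2* = 85.6667.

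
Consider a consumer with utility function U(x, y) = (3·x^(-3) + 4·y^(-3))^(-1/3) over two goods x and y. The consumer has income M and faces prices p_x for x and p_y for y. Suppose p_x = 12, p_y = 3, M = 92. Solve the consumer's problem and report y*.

y* = 8.4431

Numerically y/x = 1.519671, so x* = 92/(12 + 3·1.519671) = 5.5559 and y* = 1.519671·5.5559 = 8.4431.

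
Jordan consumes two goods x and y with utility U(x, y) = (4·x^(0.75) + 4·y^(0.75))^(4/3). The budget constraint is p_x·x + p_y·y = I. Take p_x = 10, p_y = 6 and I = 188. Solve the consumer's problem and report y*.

y* = 25.7675

MU_x ∝ 4·x^(-0.25), MU_y ∝ 4·y^(-0.25), so MRS = (y/x)^(0.25) = p_x/p_y.
Solve for the ratio: y/x = [p_x/p_y]^(4).
Substitute y = (y/x)·x into the budget: x* = I/(p_x + p_y·(y/x)).
Numerically y/x = 7.716049, so x* = 188/(10 + 6·7.716049) = 3.3395 and y* = 7.716049·3.3395 = 25.7675.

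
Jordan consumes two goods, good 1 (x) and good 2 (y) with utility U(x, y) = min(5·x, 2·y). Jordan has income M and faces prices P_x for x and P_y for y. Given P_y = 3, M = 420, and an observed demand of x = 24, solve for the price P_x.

Leontief preferences: the optimum is at the kink where x/2 = y/5, i.e. y = (5/2)·x.
Budget: P_x·x + P_y·(5/2)·x = M, so (2·P_x + 5·P_y)·x = 2·M.
Demand: x*(P_x,P_y,M) = 2·M/(2·P_x + 5·P_y), y* = 5·M/(2·P_x + 5·P_y).
Set x* = 24 in the demand function and solve for P_x: P_x = 10.

P_x = 10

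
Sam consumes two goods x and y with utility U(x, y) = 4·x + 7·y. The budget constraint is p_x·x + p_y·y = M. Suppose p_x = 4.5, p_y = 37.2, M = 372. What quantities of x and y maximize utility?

x* = 82.6667, y* = 0

Linear utility — the consumer picks whichever good has higher MU/price: 4/4.5 = 0.8889 vs 7/37.2 = 0.1882.
x gives more utility per dollar, so spend all income on x: x* = M/p_x, y* = 0.
Numerically: x* = 82.6667, y* = 0.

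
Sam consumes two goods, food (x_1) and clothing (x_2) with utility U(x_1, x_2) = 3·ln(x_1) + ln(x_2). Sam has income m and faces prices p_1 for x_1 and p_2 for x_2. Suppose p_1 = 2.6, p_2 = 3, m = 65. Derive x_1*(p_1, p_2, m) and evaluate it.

MU_x_1/MU_x_2 = (3·x_2)/(x_1); tangency sets this equal to p_1/p_2.
So 3·p_2·x_2 = p_1·x_1; combined with the budget, a share 0.75 of income goes to x_1.
Demand: x_1*(p_1,p_2,m) = 0.75·m/p_1 and x_2* = 0.25·m/p_2.
At p_1=2.6, p_2=3, m=65: x_1* = 0.75·65/2.6 = 18.75.

x_1* = 18.75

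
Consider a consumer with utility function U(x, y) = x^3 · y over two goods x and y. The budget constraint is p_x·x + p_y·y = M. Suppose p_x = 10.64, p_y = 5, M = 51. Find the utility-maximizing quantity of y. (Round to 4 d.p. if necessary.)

y* = 2.55

The MRS is 3·y/x. Set MRS = p_x/p_y.
Rearranging, p_y·y = (1/3)·p_x·x. Substituting into the budget gives p_x·x·(1 + (1/3)) = M.
Demand: x*(p_x,p_y,M) = 0.75·M/p_x and y* = 0.25·M/p_y.
At p_x=10.64, p_y=5, M=51: y* = 0.25·51/5 = 2.55.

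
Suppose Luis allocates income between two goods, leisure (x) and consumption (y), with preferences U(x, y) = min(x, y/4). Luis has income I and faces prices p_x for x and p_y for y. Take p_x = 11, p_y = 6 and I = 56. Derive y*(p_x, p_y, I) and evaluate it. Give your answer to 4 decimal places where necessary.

Leontief preferences: the optimum is at the kink where x/1 = y/4, i.e. y = 4·x.
Budget: p_x·x + p_y·4·x = I, so (p_x + 4·p_y)·x = I.
Demand: x*(p_x,p_y,I) = I/(p_x + 4·p_y), y* = 4·I/(p_x + 4·p_y).
Here 11 + 4·6 = 35, giving y* = 6.4.

y* = 6.4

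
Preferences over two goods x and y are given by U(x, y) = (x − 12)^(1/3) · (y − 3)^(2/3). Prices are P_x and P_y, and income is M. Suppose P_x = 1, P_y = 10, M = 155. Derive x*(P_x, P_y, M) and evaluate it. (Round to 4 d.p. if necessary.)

x* = 49.6667

MRS = (1/2)·(y−3)/(x−12). Tangency with P_x/P_y gives y−3 = 2·(P_x/P_y)·(x−12).
After buying the subsistence bundle (12, 3), a share 1/3 of the remaining income goes to x: x* = 12 + 1/3·(M − 12P_x − 3P_y)/P_x.
Discretionary income = 155 − 12·1 − 3·10 = 113; x* = 12 + 1/3·113/1 = 49.6667.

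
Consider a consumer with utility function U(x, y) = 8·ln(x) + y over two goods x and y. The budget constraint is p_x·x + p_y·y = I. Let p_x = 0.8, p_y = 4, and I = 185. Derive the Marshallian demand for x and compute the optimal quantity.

x* = 40

MU_x = 8/x, MU_y = 1. Tangency: 8/x = p_x/p_y.
So x*(p_x,p_y) = 8·p_y/p_x, independent of income; and y* = (I − 8·p_y)/p_y.
At the given prices: x* = 8·4/0.8 = 40.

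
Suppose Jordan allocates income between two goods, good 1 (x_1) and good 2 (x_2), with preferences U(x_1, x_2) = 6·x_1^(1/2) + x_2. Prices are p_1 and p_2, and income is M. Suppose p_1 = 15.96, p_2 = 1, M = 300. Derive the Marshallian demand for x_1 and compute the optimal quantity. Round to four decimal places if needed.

x_1* = 0.0353

Solve: √x_1 = 3·p_2/p_1, so x_1*(p_1,p_2) = (3·p_2/p_1)², and x_2* = (M − p_1·x_1*)/p_2.
Plugging in: x_1* = (3·1/15.96)² = 0.0353.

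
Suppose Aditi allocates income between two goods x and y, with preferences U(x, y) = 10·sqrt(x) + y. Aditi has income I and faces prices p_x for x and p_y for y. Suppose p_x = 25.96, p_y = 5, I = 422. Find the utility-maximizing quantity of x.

x* = 0.9274

Utility is quasi-linear in y; the FOC for x is 5/√x = p_x/p_y.
Solve: √x = 5·p_y/p_x, so x*(p_x,p_y) = (5·p_y/p_x)², and y* = (I − p_x·x*)/p_y.
Plugging in: x* = (5·5/25.96)² = 0.9274.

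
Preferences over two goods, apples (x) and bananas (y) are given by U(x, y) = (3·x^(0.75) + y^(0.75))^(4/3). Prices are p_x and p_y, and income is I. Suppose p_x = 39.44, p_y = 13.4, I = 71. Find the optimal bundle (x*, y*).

x* = 1.3692, y* = 1.2686

Numerically y/x = 0.926496, so x* = 71/(39.44 + 13.4·0.926496) = 1.3692 and y* = 0.926496·1.3692 = 1.2686.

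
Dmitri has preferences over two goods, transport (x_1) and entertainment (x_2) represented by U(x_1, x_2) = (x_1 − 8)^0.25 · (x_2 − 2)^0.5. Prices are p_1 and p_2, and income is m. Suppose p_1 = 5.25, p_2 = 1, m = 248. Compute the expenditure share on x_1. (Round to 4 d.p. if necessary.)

This is Cobb-Douglas in (x_1−8, x_2−2): tangency gives 0.25·p_2·(x_2−2) = 0.5·p_1·(x_1−8).
Substituting into the budget: x_1* = 8 + 1/3·(m − 8·p_1 − 2·p_2)/p_1, and x_2* = 2 + 2/3·(…)/p_2.
Discretionary income = 248 − 8·5.25 − 2·1 = 204; x_1* = 8 + 1/3·204/5.25 = 20.9524; x_2* = 2 + 2/3·204/1 = 138.
Expenditure on x_1: 5.25·20.9524 = 110; share = 0.4435.

share on x_1 = 0.4435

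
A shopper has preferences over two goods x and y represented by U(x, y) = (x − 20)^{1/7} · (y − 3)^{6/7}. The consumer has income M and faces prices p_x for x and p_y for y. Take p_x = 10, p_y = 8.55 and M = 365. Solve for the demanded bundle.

x* = 21.9907, y* = 16.9699

Let x' = x−20, y' = y−3. MRS = (1/6)·y'/x' = p_x/p_y.
After buying the subsistence bundle (20, 3), a share 1/7 of the remaining income goes to x: x* = 20 + 1/7·(M − 20p_x − 3p_y)/p_x.
Discretionary income = 365 − 20·10 − 3·8.55 = 139.35; x* = 20 + 1/7·139.35/10 = 21.9907; y* = 3 + 6/7·139.35/8.55 = 16.9699.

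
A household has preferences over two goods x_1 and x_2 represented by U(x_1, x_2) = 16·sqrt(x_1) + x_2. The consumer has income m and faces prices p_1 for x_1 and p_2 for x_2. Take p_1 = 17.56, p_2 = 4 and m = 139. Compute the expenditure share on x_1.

Utility is quasi-linear in x_2; the FOC for x_1 is 8/√x_1 = p_1/p_2.
Thus x_1* = (8·p_2/p_1)² — independent of m — with the rest of income spent on x_2.
Plugging in: x_1* = (8·4/17.56)² = 3.3209, x_2* = 20.1714.
Expenditure on x_1: 17.56·3.3209 = 58.3144; share = 0.4195.

share on x_1 = 0.4195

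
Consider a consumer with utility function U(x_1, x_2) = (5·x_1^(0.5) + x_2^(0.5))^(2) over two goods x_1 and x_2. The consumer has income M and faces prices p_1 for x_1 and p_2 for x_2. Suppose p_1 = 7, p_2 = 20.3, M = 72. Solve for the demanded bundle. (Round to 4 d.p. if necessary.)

x_1* = 10.1458, x_2* = 0.0483

MRS = MU_x_1/MU_x_2 = 5·(x_2/x_1)^(0.5). Set equal to p_1/p_2.
Hence x_2/x_1 = ((1/5)·p_1/p_2)^(1/(0.5)), i.e. raised to the 2 power.
Substitute x_2 = (x_2/x_1)·x_1 into the budget: x_1* = M/(p_1 + p_2·(x_2/x_1)).
Numerically x_2/x_1 = 0.004756, so x_1* = 72/(7 + 20.3·0.004756) = 10.1458 and x_2* = 0.004756·10.1458 = 0.0483.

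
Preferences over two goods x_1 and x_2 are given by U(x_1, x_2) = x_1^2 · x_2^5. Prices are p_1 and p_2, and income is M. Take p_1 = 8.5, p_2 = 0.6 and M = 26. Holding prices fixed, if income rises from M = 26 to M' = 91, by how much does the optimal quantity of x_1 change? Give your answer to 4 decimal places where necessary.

Demand: x_1*(p_1,p_2,M) = 2/7·M/p_1 and x_2* = 5/7·M/p_2.
At p_1=8.5, p_2=0.6, M=26: x_1* = 2/7·26/8.5 = 0.8739.
At M' = 91: x_1* = 3.0588. Change: 3.0588 − 0.8739 = 2.1849.

Δx_1* = 2.1849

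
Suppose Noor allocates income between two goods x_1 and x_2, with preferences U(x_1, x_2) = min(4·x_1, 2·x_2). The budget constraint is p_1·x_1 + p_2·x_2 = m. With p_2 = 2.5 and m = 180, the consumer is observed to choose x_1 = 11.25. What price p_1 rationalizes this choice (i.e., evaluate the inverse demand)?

p_1 = 11

With perfect complements, no substitution: consume in ratio x_1:x_2 = 2:4.
Budget: p_1·x_1 + p_2·2·x_1 = m, so (2·p_1 + 4·p_2)·x_1 = 2·m.
Demand: x_1*(p_1,p_2,m) = 2·m/(2·p_1 + 4·p_2), x_2* = 4·m/(2·p_1 + 4·p_2).
Set x_1* = 11.25 in the demand function and solve for p_1: p_1 = 11.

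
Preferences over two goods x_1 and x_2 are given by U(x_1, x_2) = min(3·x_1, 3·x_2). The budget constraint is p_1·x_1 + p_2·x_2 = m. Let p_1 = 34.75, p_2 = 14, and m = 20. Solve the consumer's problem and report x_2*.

Demand: x_1*(p_1,p_2,m) = 3·m/(3·p_1 + 3·p_2), x_2* = 3·m/(3·p_1 + 3·p_2).
Here 3·34.75 + 3·14 = 146.25, giving x_2* = 0.4103.

x_2* = 0.4103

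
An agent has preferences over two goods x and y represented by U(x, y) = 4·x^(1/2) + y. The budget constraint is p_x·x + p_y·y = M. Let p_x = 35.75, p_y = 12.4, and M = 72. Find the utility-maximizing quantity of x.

Set MRS = p_x/p_y: 2·x^(−1/2) = p_x/p_y.
Solve: √x = 2·p_y/p_x, so x*(p_x,p_y) = (2·p_y/p_x)², and y* = (M − p_x·x*)/p_y.
Plugging in: x* = (2·12.4/35.75)² = 0.4812.

x* = 0.4812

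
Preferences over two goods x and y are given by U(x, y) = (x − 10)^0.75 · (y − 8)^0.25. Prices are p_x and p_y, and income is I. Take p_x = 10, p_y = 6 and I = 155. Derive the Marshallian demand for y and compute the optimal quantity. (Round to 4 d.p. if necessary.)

y* = 8.2917

This is Cobb-Douglas in (x−10, y−8): tangency gives 0.75·p_y·(y−8) = 0.25·p_x·(x−10).
After buying the subsistence bundle (10, 8), a share 0.75 of the remaining income goes to x: x* = 10 + 0.75·(I − 10p_x − 8p_y)/p_x.
Discretionary income = 155 − 10·10 − 8·6 = 7; y* = 8 + 0.25·7/6 = 8.2917.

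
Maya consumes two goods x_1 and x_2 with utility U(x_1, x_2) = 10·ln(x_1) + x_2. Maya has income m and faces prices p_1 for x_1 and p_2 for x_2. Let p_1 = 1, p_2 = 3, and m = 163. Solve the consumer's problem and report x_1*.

x_1* = 30

MU_x_1 = 10/x_1, MU_x_2 = 1. Tangency: 10/x_1 = p_1/p_2.
So x_1*(p_1,p_2) = 10·p_2/p_1, independent of income; and x_2* = (m − 10·p_2)/p_2.
At the given prices: x_1* = 10·3/1 = 30.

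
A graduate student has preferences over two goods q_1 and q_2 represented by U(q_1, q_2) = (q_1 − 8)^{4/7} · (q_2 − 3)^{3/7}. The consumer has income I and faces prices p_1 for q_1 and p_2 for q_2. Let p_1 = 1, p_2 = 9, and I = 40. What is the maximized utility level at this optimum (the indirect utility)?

V = 0.985

This is Cobb-Douglas in (q_1−8, q_2−3): tangency gives 4/7·p_2·(q_2−3) = 3/7·p_1·(q_1−8).
Substituting into the budget: q_1* = 8 + 4/7·(I − 8·p_1 − 3·p_2)/p_1, and q_2* = 3 + 3/7·(…)/p_2.
Discretionary income = 40 − 8·1 − 3·9 = 5; q_1* = 8 + 4/7·5/1 = 10.8571; q_2* = 3 + 3/7·5/9 = 3.2381.
Utility at the optimum: U(10.8571, 3.2381) = 0.985.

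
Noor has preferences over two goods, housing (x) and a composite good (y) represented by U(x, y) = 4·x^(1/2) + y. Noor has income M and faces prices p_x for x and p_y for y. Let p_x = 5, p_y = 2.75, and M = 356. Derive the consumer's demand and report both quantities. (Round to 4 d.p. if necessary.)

x* = 1.21, y* = 127.2545

Thus x* = (2·p_y/p_x)² — independent of M — with the rest of income spent on y.
Plugging in: x* = (2·2.75/5)² = 1.21, y* = 127.2545.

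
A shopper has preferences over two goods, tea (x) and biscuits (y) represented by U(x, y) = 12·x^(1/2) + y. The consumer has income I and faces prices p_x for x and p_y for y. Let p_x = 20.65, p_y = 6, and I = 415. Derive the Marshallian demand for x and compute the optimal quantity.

MU_x = 6/√x, MU_y = 1. Tangency: 6/√x = p_x/p_y.
Thus x* = (6·p_y/p_x)² — independent of I — with the rest of income spent on y.
Plugging in: x* = (6·6/20.65)² = 3.0392.

x* = 3.0392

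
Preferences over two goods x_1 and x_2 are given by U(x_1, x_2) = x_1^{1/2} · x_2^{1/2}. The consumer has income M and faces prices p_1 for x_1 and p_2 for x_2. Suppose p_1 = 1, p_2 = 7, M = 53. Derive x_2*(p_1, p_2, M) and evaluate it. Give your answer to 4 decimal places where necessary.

The MRS is x_2/x_1. Set MRS = p_1/p_2.
So 0.5·p_2·x_2 = 0.5·p_1·x_1; combined with the budget, a share 0.5 of income goes to x_1.
Demand: x_1*(p_1,p_2,M) = 0.5·M/p_1 and x_2* = 0.5·M/p_2.
At p_1=1, p_2=7, M=53: x_2* = 0.5·53/7 = 3.7857.

x_2* = 3.7857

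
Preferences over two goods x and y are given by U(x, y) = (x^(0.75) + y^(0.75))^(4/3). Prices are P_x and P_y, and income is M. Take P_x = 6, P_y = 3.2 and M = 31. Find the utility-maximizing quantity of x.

x* = 0.6806

MU_x ∝ x^(-0.25), MU_y ∝ y^(-0.25), so MRS = (y/x)^(0.25) = P_x/P_y.
Hence y/x = (P_x/P_y)^(1/(0.25)), i.e. raised to the 4 power.
With the ratio pinned down, the budget gives x* = M/(P_x + P_y·(y/x)) and y* = (y/x)·x*.
Numerically y/x = 12.359619, so x* = 31/(6 + 3.2·12.359619) = 0.6806.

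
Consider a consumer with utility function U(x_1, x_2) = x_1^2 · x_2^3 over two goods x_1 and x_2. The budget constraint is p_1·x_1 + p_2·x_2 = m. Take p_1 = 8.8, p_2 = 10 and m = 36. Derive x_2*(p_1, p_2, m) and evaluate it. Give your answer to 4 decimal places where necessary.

Tangency: MRS = (2/3)·x_2/x_1 = p_1/p_2.
So 2·p_2·x_2 = 3·p_1·x_1; combined with the budget, a share 0.4 of income goes to x_1.
Demand: x_1*(p_1,p_2,m) = 0.4·m/p_1 and x_2* = 0.6·m/p_2.
At p_1=8.8, p_2=10, m=36: x_2* = 0.6·36/10 = 2.16.

x_2* = 2.16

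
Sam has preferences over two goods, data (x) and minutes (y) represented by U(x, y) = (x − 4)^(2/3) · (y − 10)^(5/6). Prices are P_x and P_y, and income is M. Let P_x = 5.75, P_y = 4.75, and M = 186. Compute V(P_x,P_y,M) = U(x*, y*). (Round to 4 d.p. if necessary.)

This is Cobb-Douglas in (x−4, y−10): tangency gives 2/3·P_y·(y−10) = 5/6·P_x·(x−4).
Substituting into the budget: x* = 4 + 4/9·(M − 4·P_x − 10·P_y)/P_x, and y* = 10 + 5/9·(…)/P_y.
Discretionary income = 186 − 4·5.75 − 10·4.75 = 115.5; x* = 4 + 4/9·115.5/5.75 = 12.9275; y* = 10 + 5/9·115.5/4.75 = 23.5088.
Utility at the optimum: U(12.9275, 23.5088) = 37.6705.

V = 37.6705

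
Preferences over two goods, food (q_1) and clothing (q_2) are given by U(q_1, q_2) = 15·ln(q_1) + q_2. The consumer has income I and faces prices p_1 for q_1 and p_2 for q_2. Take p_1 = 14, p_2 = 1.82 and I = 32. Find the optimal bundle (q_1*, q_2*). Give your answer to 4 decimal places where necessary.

Set MRS = p_1/p_2: (15/q_1)/1 = p_1/p_2.
So q_1*(p_1,p_2) = 15·p_2/p_1, independent of income; and q_2* = (I − 15·p_2)/p_2.
At the given prices: q_1* = 15·1.82/14 = 1.95, and q_2* = 2.5824.

q_1* = 1.95, q_2* = 2.5824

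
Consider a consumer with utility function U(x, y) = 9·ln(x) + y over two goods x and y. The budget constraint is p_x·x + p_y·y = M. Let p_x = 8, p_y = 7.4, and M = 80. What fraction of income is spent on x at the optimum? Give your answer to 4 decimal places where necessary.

So x*(p_x,p_y) = 9·p_y/p_x, independent of income; and y* = (M − 9·p_y)/p_y.
At the given prices: x* = 9·7.4/8 = 8.325, and y* = 1.8108.
Expenditure on x: 8·8.325 = 66.6; share = 0.8325.

share on x = 0.8325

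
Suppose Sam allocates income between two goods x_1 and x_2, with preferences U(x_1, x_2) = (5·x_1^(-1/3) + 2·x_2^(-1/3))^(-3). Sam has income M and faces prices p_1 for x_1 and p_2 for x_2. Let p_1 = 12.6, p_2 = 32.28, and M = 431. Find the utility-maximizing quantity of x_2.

x_2* = 5.1923

Substitute x_2 = (x_2/x_1)·x_1 into the budget: x_1* = M/(p_1 + p_2·(x_2/x_1)).
Numerically x_2/x_1 = 0.248384, so x_1* = 431/(12.6 + 32.28·0.248384) = 20.9042 and x_2* = 0.248384·20.9042 = 5.1923.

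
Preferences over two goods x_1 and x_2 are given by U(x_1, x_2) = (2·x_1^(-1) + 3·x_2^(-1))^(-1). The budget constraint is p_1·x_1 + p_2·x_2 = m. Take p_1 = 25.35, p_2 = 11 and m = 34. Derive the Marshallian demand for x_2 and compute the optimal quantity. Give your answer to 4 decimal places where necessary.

x_2* = 1.3802

With the ratio pinned down, the budget gives x_1* = m/(p_1 + p_2·(x_2/x_1)) and x_2* = (x_2/x_1)·x_1*.
Numerically x_2/x_1 = 1.859252, so x_1* = 34/(25.35 + 11·1.859252) = 0.7423 and x_2* = 1.859252·0.7423 = 1.3802.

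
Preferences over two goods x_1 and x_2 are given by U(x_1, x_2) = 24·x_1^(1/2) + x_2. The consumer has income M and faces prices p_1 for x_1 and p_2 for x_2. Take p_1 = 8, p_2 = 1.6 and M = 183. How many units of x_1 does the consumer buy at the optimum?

x_1* = 5.76

MU_x_1 = 12/√x_1, MU_x_2 = 1. Tangency: 12/√x_1 = p_1/p_2.
Thus x_1* = (12·p_2/p_1)² — independent of M — with the rest of income spent on x_2.
Plugging in: x_1* = (12·1.6/8)² = 5.76.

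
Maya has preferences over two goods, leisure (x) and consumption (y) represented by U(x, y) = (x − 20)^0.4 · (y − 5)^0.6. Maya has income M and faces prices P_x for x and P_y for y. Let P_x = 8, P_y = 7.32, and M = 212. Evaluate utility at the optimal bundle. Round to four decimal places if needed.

Let x' = x−20, y' = y−5. MRS = (2/3)·y'/x' = P_x/P_y.
Substituting into the budget: x* = 20 + 0.4·(M − 20·P_x − 5·P_y)/P_x, and y* = 5 + 0.6·(…)/P_y.
Discretionary income = 212 − 20·8 − 5·7.32 = 15.4; x* = 20 + 0.4·15.4/8 = 20.77; y* = 5 + 0.6·15.4/7.32 = 6.2623.
Utility at the optimum: U(20.77, 6.2623) = 1.0358.

V = 1.0358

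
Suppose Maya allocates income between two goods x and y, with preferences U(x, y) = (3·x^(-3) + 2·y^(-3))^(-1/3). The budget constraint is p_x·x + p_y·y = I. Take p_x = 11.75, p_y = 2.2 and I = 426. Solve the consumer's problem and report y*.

y* = 39.6141

MU_x ∝ 3·x^(-4), MU_y ∝ 2·y^(-4), so MRS = (3/2)·(y/x)^(4) = p_x/p_y.
Solve for the ratio: y/x = [(2/3)·p_x/p_y]^(0.25).
Substitute y = (y/x)·x into the budget: x* = I/(p_x + p_y·(y/x)).
Numerically y/x = 1.373665, so x* = 426/(11.75 + 2.2·1.373665) = 28.8382 and y* = 1.373665·28.8382 = 39.6141.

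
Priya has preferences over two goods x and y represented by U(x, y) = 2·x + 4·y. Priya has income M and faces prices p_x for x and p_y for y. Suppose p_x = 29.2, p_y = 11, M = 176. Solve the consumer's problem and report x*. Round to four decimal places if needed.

x* = 0

Linear utility — the consumer picks whichever good has higher MU/price: 2/29.2 = 0.0685 vs 4/11 = 0.3636.
y gives more utility per dollar, so spend all income on y: y* = M/p_y, x* = 0.
Numerically: x* = 0, y* = 16.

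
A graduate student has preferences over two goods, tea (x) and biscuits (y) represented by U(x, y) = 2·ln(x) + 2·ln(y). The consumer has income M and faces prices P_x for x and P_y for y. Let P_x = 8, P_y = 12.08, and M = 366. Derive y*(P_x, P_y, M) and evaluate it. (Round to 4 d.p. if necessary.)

y* = 15.149

The MRS is y/x. Set MRS = P_x/P_y.
Rearranging, P_y·y = P_x·x. Substituting into the budget gives P_x·x·(1 + 1) = M.
Demand: x*(P_x,P_y,M) = 0.5·M/P_x and y* = 0.5·M/P_y.
At P_x=8, P_y=12.08, M=366: y* = 0.5·366/12.08 = 15.149.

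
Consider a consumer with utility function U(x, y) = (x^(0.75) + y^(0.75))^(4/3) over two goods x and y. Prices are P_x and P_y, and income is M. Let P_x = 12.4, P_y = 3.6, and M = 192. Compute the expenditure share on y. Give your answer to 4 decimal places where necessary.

share on y = 0.9761

MU_x ∝ x^(-0.25), MU_y ∝ y^(-0.25), so MRS = (y/x)^(0.25) = P_x/P_y.
Hence y/x = (P_x/P_y)^(1/(0.25)), i.e. raised to the 4 power.
With the ratio pinned down, the budget gives x* = M/(P_x + P_y·(y/x)) and y* = (y/x)·x*.
Numerically y/x = 140.759183, so x* = 192/(12.4 + 3.6·140.759183) = 0.3698 and y* = 140.759183·0.3698 = 52.0594.
Expenditure on y: 3.6·52.0594 = 187.4139; share = 0.9761.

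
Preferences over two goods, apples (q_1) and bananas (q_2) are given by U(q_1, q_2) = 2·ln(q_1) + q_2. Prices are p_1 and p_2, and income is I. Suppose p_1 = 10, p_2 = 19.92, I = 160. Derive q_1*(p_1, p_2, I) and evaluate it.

q_1* = 3.984

Set MRS = p_1/p_2: (2/q_1)/1 = p_1/p_2.
So q_1*(p_1,p_2) = 2·p_2/p_1, independent of income; and q_2* = (I − 2·p_2)/p_2.
At the given prices: q_1* = 2·19.92/10 = 3.984.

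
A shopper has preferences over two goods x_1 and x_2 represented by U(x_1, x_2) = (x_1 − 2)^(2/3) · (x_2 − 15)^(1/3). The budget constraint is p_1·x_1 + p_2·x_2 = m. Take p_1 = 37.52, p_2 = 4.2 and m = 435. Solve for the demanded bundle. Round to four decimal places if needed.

x_1* = 7.2765, x_2* = 38.5683

MRS = 2·(x_2−15)/(x_1−2). Tangency with p_1/p_2 gives x_2−15 = (1/2)·(p_1/p_2)·(x_1−2).
After buying the subsistence bundle (2, 15), a share 2/3 of the remaining income goes to x_1: x_1* = 2 + 2/3·(m − 2p_1 − 15p_2)/p_1.
Discretionary income = 435 − 2·37.52 − 15·4.2 = 296.96; x_1* = 2 + 2/3·296.96/37.52 = 7.2765; x_2* = 15 + 1/3·296.96/4.2 = 38.5683.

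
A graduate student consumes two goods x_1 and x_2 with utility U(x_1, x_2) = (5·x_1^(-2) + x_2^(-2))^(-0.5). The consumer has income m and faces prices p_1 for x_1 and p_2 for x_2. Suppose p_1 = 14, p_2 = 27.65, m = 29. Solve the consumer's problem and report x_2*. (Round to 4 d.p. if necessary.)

From the CES first-order condition, 5·(x_2/x_1)^(3) = p_1/p_2.
Solve for the ratio: x_2/x_1 = [(1/5)·p_1/p_2]^(1/3).
With the ratio pinned down, the budget gives x_1* = m/(p_1 + p_2·(x_2/x_1)) and x_2* = (x_2/x_1)·x_1*.
Numerically x_2/x_1 = 0.466109, so x_1* = 29/(14 + 27.65·0.466109) = 1.0786 and x_2* = 0.466109·1.0786 = 0.5027.

x_2* = 0.5027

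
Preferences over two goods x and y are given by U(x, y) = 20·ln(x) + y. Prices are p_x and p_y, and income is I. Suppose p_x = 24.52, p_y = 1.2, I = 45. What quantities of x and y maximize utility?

MU_x = 20/x, MU_y = 1. Tangency: 20/x = p_x/p_y.
So x*(p_x,p_y) = 20·p_y/p_x, independent of income; and y* = (I − 20·p_y)/p_y.
At the given prices: x* = 20·1.2/24.52 = 0.9788, and y* = 17.5.

x* = 0.9788, y* = 17.5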